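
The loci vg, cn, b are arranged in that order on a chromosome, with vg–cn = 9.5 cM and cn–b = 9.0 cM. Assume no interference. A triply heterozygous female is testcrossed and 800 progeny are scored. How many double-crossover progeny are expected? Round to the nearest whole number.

Map distances give recombination frequencies of 0.095 and 0.090 for the two intervals.
With no interference, expected double-crossover frequency = 0.095 × 0.090 = 0.00855.
Expected number = 0.00855 × 800 = 6.84 ≈ 7.

7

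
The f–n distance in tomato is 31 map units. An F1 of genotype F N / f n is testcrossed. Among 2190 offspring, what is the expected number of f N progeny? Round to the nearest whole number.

A map distance of 31 map units corresponds to a recombination frequency of 0.310.
The F1 is F N / f n, so f N is a recombinant gamete class with expected frequency r/2 = 0.310/2 = 0.1550.
Expected number = 0.1550 × 2190 = 339.45 ≈ 339.

339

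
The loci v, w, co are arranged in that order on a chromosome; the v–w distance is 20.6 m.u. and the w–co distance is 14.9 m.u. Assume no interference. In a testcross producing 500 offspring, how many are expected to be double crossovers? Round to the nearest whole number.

15

Map distances give recombination frequencies of 0.206 and 0.149 for the two intervals.
With no interference, expected double-crossover frequency = 0.206 × 0.149 = 0.03069.
Expected number = 0.03069 × 500 = 15.35 ≈ 15.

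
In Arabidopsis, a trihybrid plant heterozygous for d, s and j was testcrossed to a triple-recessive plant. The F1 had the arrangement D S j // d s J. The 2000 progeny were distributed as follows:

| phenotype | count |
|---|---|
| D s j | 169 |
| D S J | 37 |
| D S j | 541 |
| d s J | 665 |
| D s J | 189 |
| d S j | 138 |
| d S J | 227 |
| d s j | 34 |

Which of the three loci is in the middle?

j

The two rarest classes, D S J and d s j, are the double crossovers. Comparing them with the parentals, only the j allele has switched, so j is the middle locus and the order is s – j – d.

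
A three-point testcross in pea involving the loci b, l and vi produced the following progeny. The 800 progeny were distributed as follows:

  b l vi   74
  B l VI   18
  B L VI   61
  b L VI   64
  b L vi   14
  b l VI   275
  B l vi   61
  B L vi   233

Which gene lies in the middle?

The two most frequent reciprocal classes, b l VI and B L vi, are the parental types, so the F1 was b l VI / B L vi.
The two rarest classes, B l VI and b L vi, are the double crossovers. Comparing them with the parentals, only the b allele has switched, so b is the middle locus and the order is l – b – vi.

b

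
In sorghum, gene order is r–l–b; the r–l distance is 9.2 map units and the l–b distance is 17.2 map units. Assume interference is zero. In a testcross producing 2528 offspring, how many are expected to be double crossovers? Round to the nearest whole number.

40

Map distances give recombination frequencies of 0.092 and 0.172 for the two intervals.
With no interference, expected double-crossover frequency = 0.092 × 0.172 = 0.01582.
Expected number = 0.01582 × 2528 = 40.00 ≈ 40.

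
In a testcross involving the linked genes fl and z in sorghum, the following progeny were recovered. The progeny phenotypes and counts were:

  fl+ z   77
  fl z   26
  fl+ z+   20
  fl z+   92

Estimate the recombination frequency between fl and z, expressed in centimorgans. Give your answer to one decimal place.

21.4 centimorgans

The two most frequent classes, fl+ z (77) and fl z+ (92), are the parental types, so the F1 was fl+ z / fl z+.
The recombinant classes are fl+ z+ and fl z: 20 + 26 = 46.
Recombination frequency = 46/215 = 0.2140 ≈ 21.4%, i.e. 21.4 centimorgans.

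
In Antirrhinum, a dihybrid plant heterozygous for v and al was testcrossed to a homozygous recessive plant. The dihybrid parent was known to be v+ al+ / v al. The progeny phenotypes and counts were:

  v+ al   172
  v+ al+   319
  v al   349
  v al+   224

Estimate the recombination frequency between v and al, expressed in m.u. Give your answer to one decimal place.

37.2 m.u.

The recombinant classes are v+ al and v al+: 172 + 224 = 396.
Recombination frequency = 396/1064 = 0.3722 ≈ 37.2%, i.e. 37.2 m.u.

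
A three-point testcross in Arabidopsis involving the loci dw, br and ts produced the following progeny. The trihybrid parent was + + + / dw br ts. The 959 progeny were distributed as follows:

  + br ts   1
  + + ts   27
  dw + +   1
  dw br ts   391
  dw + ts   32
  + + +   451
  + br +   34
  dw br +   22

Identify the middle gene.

The two rarest classes, dw + + and + br ts, are the double crossovers. Comparing them with the parentals, only the dw allele has switched, so dw is the middle locus and the order is br – dw – ts.

dw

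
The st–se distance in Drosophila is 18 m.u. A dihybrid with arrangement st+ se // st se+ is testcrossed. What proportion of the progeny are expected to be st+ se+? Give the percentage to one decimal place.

9.0%

A map distance of 18 m.u. corresponds to a recombination frequency of 0.180.
The F1 is st+ se / st se+, so st+ se+ is a recombinant gamete class with expected frequency r/2 = 0.180/2 = 0.0900.
That is 0.0900 = 9.0% of the progeny.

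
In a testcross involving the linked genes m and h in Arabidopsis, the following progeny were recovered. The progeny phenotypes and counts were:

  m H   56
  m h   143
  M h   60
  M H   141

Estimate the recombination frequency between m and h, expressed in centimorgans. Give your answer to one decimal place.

The two most frequent classes, M H (141) and m h (143), are the parental types, so the F1 was M H / m h.
The recombinant classes are M h and m H: 60 + 56 = 116.
Recombination frequency = 116/400 = 0.2900 ≈ 29.0%, i.e. 29.0 centimorgans.

29.0 centimorgans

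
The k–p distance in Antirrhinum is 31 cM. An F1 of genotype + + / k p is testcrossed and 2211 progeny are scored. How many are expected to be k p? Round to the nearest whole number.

A map distance of 31 cM corresponds to a recombination frequency of 0.310.
The F1 is + + / k p, so k p is a parental gamete class with expected frequency (1 − r)/2 = 0.690/2 = 0.3450.
Expected number = 0.3450 × 2211 = 762.79 ≈ 763.

763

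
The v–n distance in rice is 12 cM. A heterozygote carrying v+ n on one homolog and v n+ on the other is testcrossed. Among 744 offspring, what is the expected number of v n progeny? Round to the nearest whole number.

45

A map distance of 12 cM corresponds to a recombination frequency of 0.120.
The F1 is v+ n / v n+, so v n is a recombinant gamete class with expected frequency r/2 = 0.120/2 = 0.0600.
Expected number = 0.0600 × 744 = 44.64 ≈ 45.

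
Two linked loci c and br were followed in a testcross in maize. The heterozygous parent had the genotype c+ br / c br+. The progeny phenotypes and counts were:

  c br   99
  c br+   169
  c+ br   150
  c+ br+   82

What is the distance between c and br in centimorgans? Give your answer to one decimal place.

The recombinant classes are c+ br+ and c br: 82 + 99 = 181.
Recombination frequency = 181/500 = 0.3620 ≈ 36.2%, i.e. 36.2 centimorgans.

36.2 centimorgans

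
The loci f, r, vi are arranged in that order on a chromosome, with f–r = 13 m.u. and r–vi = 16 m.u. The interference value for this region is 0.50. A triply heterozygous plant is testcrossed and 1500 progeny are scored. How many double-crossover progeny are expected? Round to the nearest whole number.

Map distances give recombination frequencies of 0.130 and 0.160 for the two intervals.
With interference 0.50 (so coincidence = 0.50), expected double-crossover frequency = 0.130 × 0.160 × 0.50 = 0.01040.
Expected number = 0.01040 × 1500 = 15.60 ≈ 16.

16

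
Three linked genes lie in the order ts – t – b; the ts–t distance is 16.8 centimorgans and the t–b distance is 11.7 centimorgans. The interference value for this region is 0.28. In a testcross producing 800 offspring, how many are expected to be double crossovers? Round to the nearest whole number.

Map distances give recombination frequencies of 0.168 and 0.117 for the two intervals.
With interference 0.28 (so coincidence = 0.72), expected double-crossover frequency = 0.168 × 0.117 × 0.72 = 0.01415.
Expected number = 0.01415 × 800 = 11.32 ≈ 11.

11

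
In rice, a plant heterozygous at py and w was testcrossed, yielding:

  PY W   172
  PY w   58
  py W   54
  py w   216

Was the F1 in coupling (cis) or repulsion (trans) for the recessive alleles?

The two most frequent classes are PY W (172) and py w (216); these are the parental (non-recombinant) types.
So the F1 carried PY W on one chromosome and py w on the other — the recessive alleles are on the same chromosome (cis / coupling).

cis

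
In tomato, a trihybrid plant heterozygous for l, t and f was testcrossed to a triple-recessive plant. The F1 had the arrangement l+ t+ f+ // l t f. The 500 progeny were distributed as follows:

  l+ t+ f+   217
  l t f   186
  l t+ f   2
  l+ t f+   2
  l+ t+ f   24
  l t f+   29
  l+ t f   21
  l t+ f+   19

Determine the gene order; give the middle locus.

t

The two rarest classes, l+ t f+ and l t+ f, are the double crossovers. Comparing them with the parentals, only the t allele has switched, so t is the middle locus and the order is f – t – l.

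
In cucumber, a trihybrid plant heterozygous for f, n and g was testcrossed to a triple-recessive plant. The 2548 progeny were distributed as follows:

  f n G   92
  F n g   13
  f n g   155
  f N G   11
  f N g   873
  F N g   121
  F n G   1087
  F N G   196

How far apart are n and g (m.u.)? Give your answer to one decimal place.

The two most frequent reciprocal classes, f N g and F n G, are the parental types, so the F1 was f N g / F n G.
The two rarest classes, f N G and F n g, are the double crossovers. Comparing them with the parentals, only the g allele has switched, so g is the middle locus and the order is f – g – n.
Crossovers in the g–n interval produce the single-crossover classes f n g and F N G (155 + 196 = 351) plus the double crossovers (24).
RF(g–n) = (351 + 24) / 2548 = 375/2548 = 0.1472 → 14.7 m.u.

14.7 m.u.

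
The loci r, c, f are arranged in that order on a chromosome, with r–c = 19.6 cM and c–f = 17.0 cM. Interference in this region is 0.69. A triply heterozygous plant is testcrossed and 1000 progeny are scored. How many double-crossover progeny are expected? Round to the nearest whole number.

Map distances give recombination frequencies of 0.196 and 0.170 for the two intervals.
With interference 0.69 (so coincidence = 0.31), expected double-crossover frequency = 0.196 × 0.170 × 0.31 = 0.01033.
Expected number = 0.01033 × 1000 = 10.33 ≈ 10.

10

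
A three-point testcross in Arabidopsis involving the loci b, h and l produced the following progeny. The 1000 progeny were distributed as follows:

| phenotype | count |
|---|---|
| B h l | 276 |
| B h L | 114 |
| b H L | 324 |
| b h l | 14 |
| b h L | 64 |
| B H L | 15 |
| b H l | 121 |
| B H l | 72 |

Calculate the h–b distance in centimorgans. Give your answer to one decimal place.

16.5 centimorgans

The two most frequent reciprocal classes, b H L and B h l, are the parental types, so the F1 was b H L / B h l.
The two rarest classes, B H L and b h l, are the double crossovers. Comparing them with the parentals, only the b allele has switched, so b is the middle locus and the order is l – b – h.
Crossovers in the b–h interval produce the single-crossover classes b h L and B H l (64 + 72 = 136) plus the double crossovers (29).
RF(b–h) = (136 + 29) / 1000 = 165/1000 = 0.1650 → 16.5 centimorgans.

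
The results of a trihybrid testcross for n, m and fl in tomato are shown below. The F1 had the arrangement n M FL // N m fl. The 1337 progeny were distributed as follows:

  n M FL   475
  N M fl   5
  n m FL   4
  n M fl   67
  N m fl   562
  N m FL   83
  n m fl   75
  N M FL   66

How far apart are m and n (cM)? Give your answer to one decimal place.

11.2 cM

The two rarest classes, n m FL and N M fl, are the double crossovers. Comparing them with the parentals, only the m allele has switched, so m is the middle locus and the order is fl – m – n.
Crossovers in the m–n interval produce the single-crossover classes N M FL and n m fl (66 + 75 = 141) plus the double crossovers (9).
RF(m–n) = (141 + 9) / 1337 = 150/1337 = 0.1122 → 11.2 cM.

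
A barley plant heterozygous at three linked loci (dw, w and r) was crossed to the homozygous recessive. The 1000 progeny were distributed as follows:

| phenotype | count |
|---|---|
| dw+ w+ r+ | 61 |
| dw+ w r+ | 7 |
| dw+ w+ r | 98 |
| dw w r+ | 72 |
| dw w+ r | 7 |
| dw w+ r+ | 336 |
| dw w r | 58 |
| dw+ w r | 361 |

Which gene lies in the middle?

The two most frequent reciprocal classes, dw+ w r and dw w+ r+, are the parental types, so the F1 was dw+ w r / dw w+ r+.
The two rarest classes, dw+ w r+ and dw w+ r, are the double crossovers. Comparing them with the parentals, only the r allele has switched, so r is the middle locus and the order is w – r – dw.

r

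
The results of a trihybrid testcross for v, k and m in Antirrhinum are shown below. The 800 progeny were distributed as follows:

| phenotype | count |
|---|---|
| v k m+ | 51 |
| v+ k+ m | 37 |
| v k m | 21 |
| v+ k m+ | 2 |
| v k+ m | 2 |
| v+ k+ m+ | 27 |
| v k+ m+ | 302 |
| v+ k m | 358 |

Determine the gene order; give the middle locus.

m

The two most frequent reciprocal classes, v+ k m and v k+ m+, are the parental types, so the F1 was v+ k m / v k+ m+.
The two rarest classes, v+ k m+ and v k+ m, are the double crossovers. Comparing them with the parentals, only the m allele has switched, so m is the middle locus and the order is k – m – v.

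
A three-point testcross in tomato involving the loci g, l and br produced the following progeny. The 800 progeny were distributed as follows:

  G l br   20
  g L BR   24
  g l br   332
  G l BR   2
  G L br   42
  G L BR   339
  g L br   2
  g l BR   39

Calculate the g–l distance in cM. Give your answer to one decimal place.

6.0 cM

The two most frequent reciprocal classes, g l br and G L BR, are the parental types, so the F1 was g l br / G L BR.
The two rarest classes, g L br and G l BR, are the double crossovers. Comparing them with the parentals, only the l allele has switched, so l is the middle locus and the order is br – l – g.
Crossovers in the l–g interval produce the single-crossover classes G l br and g L BR (20 + 24 = 44) plus the double crossovers (4).
RF(l–g) = (44 + 4) / 800 = 48/800 = 0.0600 → 6.0 cM.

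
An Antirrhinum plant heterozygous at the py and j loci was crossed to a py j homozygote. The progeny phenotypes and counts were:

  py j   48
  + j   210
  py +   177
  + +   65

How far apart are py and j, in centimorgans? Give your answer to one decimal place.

22.6 centimorgans

The two most frequent classes, + j (210) and py + (177), are the parental types, so the F1 was + j / py +.
The recombinant classes are + + and py j: 65 + 48 = 113.
Recombination frequency = 113/500 = 0.2260 ≈ 22.6%, i.e. 22.6 centimorgans.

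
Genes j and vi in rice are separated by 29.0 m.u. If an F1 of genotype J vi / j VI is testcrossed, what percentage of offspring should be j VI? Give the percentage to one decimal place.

A map distance of 29.0 m.u. corresponds to a recombination frequency of 0.290.
The F1 is J vi / j VI, so j VI is a parental gamete class with expected frequency (1 − r)/2 = 0.710/2 = 0.3550.
That is 0.3550 = 35.5% of the progeny.

35.5%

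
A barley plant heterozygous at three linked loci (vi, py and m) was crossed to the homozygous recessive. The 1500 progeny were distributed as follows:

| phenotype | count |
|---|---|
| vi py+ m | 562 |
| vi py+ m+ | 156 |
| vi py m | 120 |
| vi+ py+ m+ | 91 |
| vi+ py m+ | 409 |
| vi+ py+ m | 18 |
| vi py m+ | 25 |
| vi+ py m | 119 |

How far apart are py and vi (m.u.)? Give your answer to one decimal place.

16.9 m.u.

The two most frequent reciprocal classes, vi+ py m+ and vi py+ m, are the parental types, so the F1 was vi+ py m+ / vi py+ m.
The two rarest classes, vi py m+ and vi+ py+ m, are the double crossovers. Comparing them with the parentals, only the vi allele has switched, so vi is the middle locus and the order is m – vi – py.
Crossovers in the vi–py interval produce the single-crossover classes vi+ py+ m+ and vi py m (91 + 120 = 211) plus the double crossovers (43).
RF(vi–py) = (211 + 43) / 1500 = 254/1500 = 0.1693 → 16.9 m.u.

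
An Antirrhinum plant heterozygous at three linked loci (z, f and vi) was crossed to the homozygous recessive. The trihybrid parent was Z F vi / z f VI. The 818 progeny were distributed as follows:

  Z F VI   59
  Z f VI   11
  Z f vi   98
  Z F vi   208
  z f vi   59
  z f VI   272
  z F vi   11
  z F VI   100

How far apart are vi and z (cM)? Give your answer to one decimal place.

17.1 cM

The two rarest classes, z F vi and Z f VI, are the double crossovers. Comparing them with the parentals, only the z allele has switched, so z is the middle locus and the order is f – z – vi.
Crossovers in the z–vi interval produce the single-crossover classes Z F VI and z f vi (59 + 59 = 118) plus the double crossovers (22).
RF(z–vi) = (118 + 22) / 818 = 140/818 = 0.1711 → 17.1 cM.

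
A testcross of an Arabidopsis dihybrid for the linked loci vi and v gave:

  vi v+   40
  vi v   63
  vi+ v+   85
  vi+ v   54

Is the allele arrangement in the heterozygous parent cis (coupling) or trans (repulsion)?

cis

The two most frequent classes are vi+ v+ (85) and vi v (63); these are the parental (non-recombinant) types.
So the F1 carried vi+ v+ on one chromosome and vi v on the other — the recessive alleles are on the same chromosome (cis / coupling).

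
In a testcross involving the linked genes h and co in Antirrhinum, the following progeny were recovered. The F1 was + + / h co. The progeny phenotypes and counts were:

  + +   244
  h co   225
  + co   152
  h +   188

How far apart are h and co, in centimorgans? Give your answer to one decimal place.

42.0 centimorgans

The recombinant classes are + co and h +: 152 + 188 = 340.
Recombination frequency = 340/809 = 0.4203 ≈ 42.0%, i.e. 42.0 centimorgans.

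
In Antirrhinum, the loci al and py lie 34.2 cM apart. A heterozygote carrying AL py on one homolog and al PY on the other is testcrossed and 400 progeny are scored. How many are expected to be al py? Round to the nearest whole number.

A map distance of 34.2 cM corresponds to a recombination frequency of 0.342.
The F1 is AL py / al PY, so al py is a recombinant gamete class with expected frequency r/2 = 0.342/2 = 0.1710.
Expected number = 0.1710 × 400 = 68.40 ≈ 68.

68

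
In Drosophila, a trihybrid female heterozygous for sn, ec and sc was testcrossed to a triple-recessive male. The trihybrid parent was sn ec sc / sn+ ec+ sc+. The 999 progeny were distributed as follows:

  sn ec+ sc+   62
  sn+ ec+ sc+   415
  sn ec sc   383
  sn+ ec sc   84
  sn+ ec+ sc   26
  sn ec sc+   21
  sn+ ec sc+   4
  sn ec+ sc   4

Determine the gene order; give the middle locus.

The two rarest classes, sn ec+ sc and sn+ ec sc+, are the double crossovers. Comparing them with the parentals, only the ec allele has switched, so ec is the middle locus and the order is sc – ec – sn.

ec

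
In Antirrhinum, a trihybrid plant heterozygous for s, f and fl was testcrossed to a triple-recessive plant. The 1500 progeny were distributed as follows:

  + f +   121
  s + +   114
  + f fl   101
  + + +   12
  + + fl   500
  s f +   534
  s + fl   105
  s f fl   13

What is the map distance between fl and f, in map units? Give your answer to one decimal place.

16.0 map units

The two most frequent reciprocal classes, s f + and + + fl, are the parental types, so the F1 was s f + / + + fl.
The two rarest classes, s f fl and + + +, are the double crossovers. Comparing them with the parentals, only the fl allele has switched, so fl is the middle locus and the order is f – fl – s.
Crossovers in the f–fl interval produce the single-crossover classes s + + and + f fl (114 + 101 = 215) plus the double crossovers (25).
RF(f–fl) = (215 + 25) / 1500 = 240/1500 = 0.1600 → 16.0 map units.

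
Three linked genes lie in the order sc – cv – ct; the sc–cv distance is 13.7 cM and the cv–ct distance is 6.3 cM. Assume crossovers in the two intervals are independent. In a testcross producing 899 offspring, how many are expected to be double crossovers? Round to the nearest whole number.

8

Map distances give recombination frequencies of 0.137 and 0.063 for the two intervals.
With no interference, expected double-crossover frequency = 0.137 × 0.063 = 0.00863.
Expected number = 0.00863 × 899 = 7.76 ≈ 8.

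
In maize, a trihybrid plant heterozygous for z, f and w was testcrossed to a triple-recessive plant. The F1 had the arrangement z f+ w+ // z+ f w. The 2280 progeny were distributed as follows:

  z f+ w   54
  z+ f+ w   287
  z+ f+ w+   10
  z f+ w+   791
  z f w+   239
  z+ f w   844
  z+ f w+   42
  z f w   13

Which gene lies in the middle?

z

The two rarest classes, z+ f+ w+ and z f w, are the double crossovers. Comparing them with the parentals, only the z allele has switched, so z is the middle locus and the order is w – z – f.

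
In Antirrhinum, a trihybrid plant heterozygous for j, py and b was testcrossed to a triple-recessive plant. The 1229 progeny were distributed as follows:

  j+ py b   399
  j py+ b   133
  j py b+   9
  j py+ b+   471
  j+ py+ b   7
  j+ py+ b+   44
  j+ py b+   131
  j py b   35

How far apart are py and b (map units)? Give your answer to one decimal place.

The two most frequent reciprocal classes, j py+ b+ and j+ py b, are the parental types, so the F1 was j py+ b+ / j+ py b.
The two rarest classes, j py b+ and j+ py+ b, are the double crossovers. Comparing them with the parentals, only the py allele has switched, so py is the middle locus and the order is j – py – b.
Crossovers in the py–b interval produce the single-crossover classes j py+ b and j+ py b+ (133 + 131 = 264) plus the double crossovers (16).
RF(py–b) = (264 + 16) / 1229 = 280/1229 = 0.2278 → 22.8 map units.

22.8 map units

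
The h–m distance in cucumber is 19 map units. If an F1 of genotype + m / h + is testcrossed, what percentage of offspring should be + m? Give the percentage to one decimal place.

A map distance of 19 map units corresponds to a recombination frequency of 0.190.
The F1 is + m / h +, so + m is a parental gamete class with expected frequency (1 − r)/2 = 0.810/2 = 0.4050.
That is 0.4050 = 40.5% of the progeny.

40.5%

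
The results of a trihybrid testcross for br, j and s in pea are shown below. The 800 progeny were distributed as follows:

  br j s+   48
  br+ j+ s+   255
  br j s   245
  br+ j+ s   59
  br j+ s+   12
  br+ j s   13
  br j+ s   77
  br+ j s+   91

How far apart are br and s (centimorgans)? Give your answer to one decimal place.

The two most frequent reciprocal classes, br j s and br+ j+ s+, are the parental types, so the F1 was br j s / br+ j+ s+.
The two rarest classes, br+ j s and br j+ s+, are the double crossovers. Comparing them with the parentals, only the br allele has switched, so br is the middle locus and the order is j – br – s.
Crossovers in the br–s interval produce the single-crossover classes br j s+ and br+ j+ s (48 + 59 = 107) plus the double crossovers (25).
RF(br–s) = (107 + 25) / 800 = 132/800 = 0.1650 → 16.5 centimorgans.

16.5 centimorgans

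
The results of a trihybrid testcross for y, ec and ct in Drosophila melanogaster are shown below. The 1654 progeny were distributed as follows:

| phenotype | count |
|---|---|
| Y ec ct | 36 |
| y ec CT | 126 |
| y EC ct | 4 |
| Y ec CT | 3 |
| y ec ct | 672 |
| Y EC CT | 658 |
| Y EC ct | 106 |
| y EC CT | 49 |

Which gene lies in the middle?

ec

The two most frequent reciprocal classes, Y EC CT and y ec ct, are the parental types, so the F1 was Y EC CT / y ec ct.
The two rarest classes, Y ec CT and y EC ct, are the double crossovers. Comparing them with the parentals, only the ec allele has switched, so ec is the middle locus and the order is ct – ec – y.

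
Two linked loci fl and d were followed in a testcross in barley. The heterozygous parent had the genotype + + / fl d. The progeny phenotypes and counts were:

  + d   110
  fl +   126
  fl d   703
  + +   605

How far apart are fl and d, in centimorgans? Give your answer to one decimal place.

15.3 centimorgans

The recombinant classes are + d and fl +: 110 + 126 = 236.
Recombination frequency = 236/1544 = 0.1528 ≈ 15.3%, i.e. 15.3 centimorgans.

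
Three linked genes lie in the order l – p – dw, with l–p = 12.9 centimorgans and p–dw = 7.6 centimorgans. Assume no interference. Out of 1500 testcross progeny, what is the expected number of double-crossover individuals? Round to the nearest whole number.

Map distances give recombination frequencies of 0.129 and 0.076 for the two intervals.
With no interference, expected double-crossover frequency = 0.129 × 0.076 = 0.00980.
Expected number = 0.00980 × 1500 = 14.71 ≈ 15.

15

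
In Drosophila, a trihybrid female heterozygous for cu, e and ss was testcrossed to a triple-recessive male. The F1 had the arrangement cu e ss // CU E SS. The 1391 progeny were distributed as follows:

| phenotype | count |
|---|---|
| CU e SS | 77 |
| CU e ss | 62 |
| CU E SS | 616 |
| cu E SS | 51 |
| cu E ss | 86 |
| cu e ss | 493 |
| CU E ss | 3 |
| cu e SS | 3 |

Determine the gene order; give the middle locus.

The two rarest classes, cu e SS and CU E ss, are the double crossovers. Comparing them with the parentals, only the ss allele has switched, so ss is the middle locus and the order is e – ss – cu.

ss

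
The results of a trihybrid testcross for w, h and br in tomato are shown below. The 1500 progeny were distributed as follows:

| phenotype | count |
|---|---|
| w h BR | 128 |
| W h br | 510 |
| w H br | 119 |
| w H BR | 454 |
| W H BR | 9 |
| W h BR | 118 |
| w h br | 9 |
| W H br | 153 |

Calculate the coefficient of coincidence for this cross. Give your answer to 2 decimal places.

The two most frequent reciprocal classes, w H BR and W h br, are the parental types, so the F1 was w H BR / W h br.
The two rarest classes, W H BR and w h br, are the double crossovers. Comparing them with the parentals, only the w allele has switched, so w is the middle locus and the order is br – w – h.
br–w: (237 + 18)/1500 = 0.1700; w–h: (281 + 18)/1500 = 0.1993.
Expected DCO frequency = 0.1700 × 0.1993 ≈ 0.03388; observed = 18/1500 ≈ 0.01200.
Coefficient of coincidence = 0.01200/0.03388 ≈ 0.35.

0.35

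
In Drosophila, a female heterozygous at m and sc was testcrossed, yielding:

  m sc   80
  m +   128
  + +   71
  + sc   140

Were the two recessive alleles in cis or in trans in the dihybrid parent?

The two most frequent classes are + sc (140) and m + (128); these are the parental (non-recombinant) types.
So the F1 carried + sc on one chromosome and m + on the other — the recessive alleles are on opposite chromosomes (trans / repulsion).

trans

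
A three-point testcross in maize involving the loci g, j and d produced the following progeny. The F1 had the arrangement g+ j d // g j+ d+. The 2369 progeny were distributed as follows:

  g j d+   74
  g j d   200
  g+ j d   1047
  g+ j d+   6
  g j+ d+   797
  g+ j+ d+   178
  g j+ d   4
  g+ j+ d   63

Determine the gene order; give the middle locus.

The two rarest classes, g+ j d+ and g j+ d, are the double crossovers. Comparing them with the parentals, only the d allele has switched, so d is the middle locus and the order is g – d – j.

d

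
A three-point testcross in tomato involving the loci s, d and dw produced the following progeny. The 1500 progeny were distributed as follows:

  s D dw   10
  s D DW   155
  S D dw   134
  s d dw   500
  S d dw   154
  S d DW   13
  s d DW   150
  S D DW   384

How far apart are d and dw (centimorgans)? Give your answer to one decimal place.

The two most frequent reciprocal classes, S D DW and s d dw, are the parental types, so the F1 was S D DW / s d dw.
The two rarest classes, S d DW and s D dw, are the double crossovers. Comparing them with the parentals, only the d allele has switched, so d is the middle locus and the order is dw – d – s.
Crossovers in the dw–d interval produce the single-crossover classes S D dw and s d DW (134 + 150 = 284) plus the double crossovers (23).
RF(dw–d) = (284 + 23) / 1500 = 307/1500 = 0.2047 → 20.5 centimorgans.

20.5 centimorgans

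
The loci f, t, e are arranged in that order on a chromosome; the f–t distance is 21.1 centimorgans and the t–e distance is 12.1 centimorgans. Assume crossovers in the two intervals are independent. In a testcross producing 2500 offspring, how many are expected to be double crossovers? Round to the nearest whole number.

Map distances give recombination frequencies of 0.211 and 0.121 for the two intervals.
With no interference, expected double-crossover frequency = 0.211 × 0.121 = 0.02553.
Expected number = 0.02553 × 2500 = 63.83 ≈ 64.

64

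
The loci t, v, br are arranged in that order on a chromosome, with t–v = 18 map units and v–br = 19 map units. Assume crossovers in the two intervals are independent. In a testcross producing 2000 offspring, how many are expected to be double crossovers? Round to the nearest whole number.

68

Map distances give recombination frequencies of 0.180 and 0.190 for the two intervals.
With no interference, expected double-crossover frequency = 0.180 × 0.190 = 0.03420.
Expected number = 0.03420 × 2000 = 68.40 ≈ 68.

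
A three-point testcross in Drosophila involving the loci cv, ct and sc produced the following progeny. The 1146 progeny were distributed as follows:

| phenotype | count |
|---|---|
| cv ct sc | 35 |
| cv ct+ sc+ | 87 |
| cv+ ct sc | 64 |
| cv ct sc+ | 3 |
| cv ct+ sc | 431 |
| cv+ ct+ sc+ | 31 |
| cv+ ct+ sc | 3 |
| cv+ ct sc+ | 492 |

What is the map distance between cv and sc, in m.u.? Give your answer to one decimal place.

13.7 m.u.

The two most frequent reciprocal classes, cv ct+ sc and cv+ ct sc+, are the parental types, so the F1 was cv ct+ sc / cv+ ct sc+.
The two rarest classes, cv+ ct+ sc and cv ct sc+, are the double crossovers. Comparing them with the parentals, only the cv allele has switched, so cv is the middle locus and the order is sc – cv – ct.
Crossovers in the sc–cv interval produce the single-crossover classes cv ct+ sc+ and cv+ ct sc (87 + 64 = 151) plus the double crossovers (6).
RF(sc–cv) = (151 + 6) / 1146 = 157/1146 = 0.1370 → 13.7 m.u.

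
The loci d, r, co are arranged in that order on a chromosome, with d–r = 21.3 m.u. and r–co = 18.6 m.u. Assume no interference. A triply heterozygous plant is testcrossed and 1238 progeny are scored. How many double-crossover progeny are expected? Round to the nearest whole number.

49

Map distances give recombination frequencies of 0.213 and 0.186 for the two intervals.
With no interference, expected double-crossover frequency = 0.213 × 0.186 = 0.03962.
Expected number = 0.03962 × 1238 = 49.05 ≈ 49.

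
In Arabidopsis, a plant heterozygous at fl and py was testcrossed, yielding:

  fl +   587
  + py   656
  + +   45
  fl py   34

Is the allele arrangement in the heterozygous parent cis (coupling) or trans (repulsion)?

The two most frequent classes are + py (656) and fl + (587); these are the parental (non-recombinant) types.
So the F1 carried + py on one chromosome and fl + on the other — the recessive alleles are on opposite chromosomes (trans / repulsion).

trans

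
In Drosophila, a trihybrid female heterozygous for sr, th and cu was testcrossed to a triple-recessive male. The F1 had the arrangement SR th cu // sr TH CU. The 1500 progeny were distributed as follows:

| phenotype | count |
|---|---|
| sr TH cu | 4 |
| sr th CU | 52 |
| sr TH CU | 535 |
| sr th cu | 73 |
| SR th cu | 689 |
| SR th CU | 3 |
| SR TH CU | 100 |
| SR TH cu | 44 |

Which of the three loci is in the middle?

cu

The two rarest classes, SR th CU and sr TH cu, are the double crossovers. Comparing them with the parentals, only the cu allele has switched, so cu is the middle locus and the order is sr – cu – th.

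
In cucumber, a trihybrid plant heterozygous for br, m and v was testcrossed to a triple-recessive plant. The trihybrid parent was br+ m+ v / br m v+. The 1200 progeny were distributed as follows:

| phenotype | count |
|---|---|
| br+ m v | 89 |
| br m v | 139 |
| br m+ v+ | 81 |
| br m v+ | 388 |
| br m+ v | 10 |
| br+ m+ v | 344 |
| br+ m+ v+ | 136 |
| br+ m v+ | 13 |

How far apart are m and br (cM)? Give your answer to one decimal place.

The two rarest classes, br m+ v and br+ m v+, are the double crossovers. Comparing them with the parentals, only the br allele has switched, so br is the middle locus and the order is v – br – m.
Crossovers in the br–m interval produce the single-crossover classes br+ m v and br m+ v+ (89 + 81 = 170) plus the double crossovers (23).
RF(br–m) = (170 + 23) / 1200 = 193/1200 = 0.1608 → 16.1 cM.

16.1 cM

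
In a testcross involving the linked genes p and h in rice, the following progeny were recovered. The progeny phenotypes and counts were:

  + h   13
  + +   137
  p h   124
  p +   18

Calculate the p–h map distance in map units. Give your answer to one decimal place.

10.6 map units

The two most frequent classes, + + (137) and p h (124), are the parental types, so the F1 was + + / p h.
The recombinant classes are + h and p +: 13 + 18 = 31.
Recombination frequency = 31/292 = 0.1062 ≈ 10.6%, i.e. 10.6 map units.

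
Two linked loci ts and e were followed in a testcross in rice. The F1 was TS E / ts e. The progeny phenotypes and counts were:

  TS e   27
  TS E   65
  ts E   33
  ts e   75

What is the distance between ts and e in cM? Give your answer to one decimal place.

30.0 cM

The recombinant classes are TS e and ts E: 27 + 33 = 60.
Recombination frequency = 60/200 = 0.3000 ≈ 30.0%, i.e. 30.0 cM.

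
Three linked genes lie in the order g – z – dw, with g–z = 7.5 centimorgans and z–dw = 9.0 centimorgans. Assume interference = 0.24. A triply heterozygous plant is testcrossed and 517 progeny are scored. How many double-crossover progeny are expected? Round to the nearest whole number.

3

Map distances give recombination frequencies of 0.075 and 0.090 for the two intervals.
With interference 0.24 (so coincidence = 0.76), expected double-crossover frequency = 0.075 × 0.090 × 0.76 = 0.00513.
Expected number = 0.00513 × 517 = 2.65 ≈ 3.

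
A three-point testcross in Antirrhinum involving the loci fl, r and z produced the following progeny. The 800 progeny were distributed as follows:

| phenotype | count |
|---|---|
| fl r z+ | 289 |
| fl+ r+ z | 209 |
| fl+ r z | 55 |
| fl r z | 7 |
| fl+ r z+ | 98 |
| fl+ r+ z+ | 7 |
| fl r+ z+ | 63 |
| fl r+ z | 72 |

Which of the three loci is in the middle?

The two most frequent reciprocal classes, fl+ r+ z and fl r z+, are the parental types, so the F1 was fl+ r+ z / fl r z+.
The two rarest classes, fl+ r+ z+ and fl r z, are the double crossovers. Comparing them with the parentals, only the z allele has switched, so z is the middle locus and the order is fl – z – r.

z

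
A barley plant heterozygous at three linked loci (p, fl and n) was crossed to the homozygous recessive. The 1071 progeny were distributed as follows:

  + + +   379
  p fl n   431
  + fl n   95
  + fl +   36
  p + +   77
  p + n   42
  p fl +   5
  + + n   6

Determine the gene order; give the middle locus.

n

The two most frequent reciprocal classes, p fl n and + + +, are the parental types, so the F1 was p fl n / + + +.
The two rarest classes, p fl + and + + n, are the double crossovers. Comparing them with the parentals, only the n allele has switched, so n is the middle locus and the order is p – n – fl.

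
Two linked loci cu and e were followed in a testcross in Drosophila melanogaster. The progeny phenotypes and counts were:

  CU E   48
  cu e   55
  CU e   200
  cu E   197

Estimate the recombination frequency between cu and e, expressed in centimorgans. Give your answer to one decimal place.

20.6 centimorgans

The two most frequent classes, CU e (200) and cu E (197), are the parental types, so the F1 was CU e / cu E.
The recombinant classes are CU E and cu e: 48 + 55 = 103.
Recombination frequency = 103/500 = 0.2060 ≈ 20.6%, i.e. 20.6 centimorgans.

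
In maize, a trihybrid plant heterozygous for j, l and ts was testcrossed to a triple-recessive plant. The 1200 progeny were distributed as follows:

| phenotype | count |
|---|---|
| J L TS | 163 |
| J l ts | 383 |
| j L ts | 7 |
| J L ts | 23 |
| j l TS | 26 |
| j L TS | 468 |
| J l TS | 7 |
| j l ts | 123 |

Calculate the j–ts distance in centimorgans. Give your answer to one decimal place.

The two most frequent reciprocal classes, J l ts and j L TS, are the parental types, so the F1 was J l ts / j L TS.
The two rarest classes, J l TS and j L ts, are the double crossovers. Comparing them with the parentals, only the ts allele has switched, so ts is the middle locus and the order is j – ts – l.
Crossovers in the j–ts interval produce the single-crossover classes j l ts and J L TS (123 + 163 = 286) plus the double crossovers (14).
RF(j–ts) = (286 + 14) / 1200 = 300/1200 = 0.2500 → 25.0 centimorgans.

25.0 centimorgans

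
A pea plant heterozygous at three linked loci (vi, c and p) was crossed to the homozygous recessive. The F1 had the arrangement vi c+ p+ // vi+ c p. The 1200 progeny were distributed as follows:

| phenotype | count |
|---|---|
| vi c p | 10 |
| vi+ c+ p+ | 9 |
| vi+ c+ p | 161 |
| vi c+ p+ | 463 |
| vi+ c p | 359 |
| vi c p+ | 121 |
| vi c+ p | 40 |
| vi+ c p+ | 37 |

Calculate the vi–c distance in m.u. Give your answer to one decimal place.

25.1 m.u.

The two rarest classes, vi+ c+ p+ and vi c p, are the double crossovers. Comparing them with the parentals, only the vi allele has switched, so vi is the middle locus and the order is p – vi – c.
Crossovers in the vi–c interval produce the single-crossover classes vi c p+ and vi+ c+ p (121 + 161 = 282) plus the double crossovers (19).
RF(vi–c) = (282 + 19) / 1200 = 301/1200 = 0.2508 → 25.1 m.u.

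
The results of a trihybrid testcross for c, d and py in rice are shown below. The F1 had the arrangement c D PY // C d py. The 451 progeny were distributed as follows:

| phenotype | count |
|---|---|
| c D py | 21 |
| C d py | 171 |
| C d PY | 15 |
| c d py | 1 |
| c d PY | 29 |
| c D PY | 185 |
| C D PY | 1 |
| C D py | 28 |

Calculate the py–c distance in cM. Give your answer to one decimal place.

8.4 cM

The two rarest classes, C D PY and c d py, are the double crossovers. Comparing them with the parentals, only the c allele has switched, so c is the middle locus and the order is d – c – py.
Crossovers in the c–py interval produce the single-crossover classes c D py and C d PY (21 + 15 = 36) plus the double crossovers (2).
RF(c–py) = (36 + 2) / 451 = 38/451 = 0.0843 → 8.4 cM.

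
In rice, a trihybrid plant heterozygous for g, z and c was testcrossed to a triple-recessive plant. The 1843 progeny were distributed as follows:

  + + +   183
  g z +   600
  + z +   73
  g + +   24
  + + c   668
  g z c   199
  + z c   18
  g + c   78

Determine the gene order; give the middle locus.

z

The two most frequent reciprocal classes, + + c and g z +, are the parental types, so the F1 was + + c / g z +.
The two rarest classes, + z c and g + +, are the double crossovers. Comparing them with the parentals, only the z allele has switched, so z is the middle locus and the order is c – z – g.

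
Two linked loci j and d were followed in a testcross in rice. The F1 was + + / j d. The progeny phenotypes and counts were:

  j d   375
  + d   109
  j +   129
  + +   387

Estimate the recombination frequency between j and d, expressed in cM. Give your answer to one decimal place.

The recombinant classes are + d and j +: 109 + 129 = 238.
Recombination frequency = 238/1000 = 0.2380 ≈ 23.8%, i.e. 23.8 cM.

23.8 cM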